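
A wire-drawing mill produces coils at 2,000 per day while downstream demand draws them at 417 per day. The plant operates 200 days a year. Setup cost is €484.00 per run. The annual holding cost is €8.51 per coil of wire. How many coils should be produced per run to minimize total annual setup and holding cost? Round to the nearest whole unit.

Annual demand D = 417 × 200 = 83,400.
Production build-up factor (1 − d/p) = 1 − 417/2,000 = 0.7915.
Q* = √(2DS / (H(1 − d/p))) = √(2 × 83,400 × 484 / (8.51 × 0.7915)).
= √(80,731,200 / 6.7357) ≈ 3462.027.

Q* ≈ 3,462 coils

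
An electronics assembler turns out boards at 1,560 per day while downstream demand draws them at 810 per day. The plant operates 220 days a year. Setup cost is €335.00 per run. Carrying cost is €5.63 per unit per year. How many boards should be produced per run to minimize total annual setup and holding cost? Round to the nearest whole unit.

Q* ≈ 6,642 boards

Annual demand D = 810 × 220 = 178,200.
Production build-up factor (1 − d/p) = 1 − 810/1,560 = 0.4808.
Q* = √(2DS / (H(1 − d/p))) = √(2 × 178,200 × 335 / (5.63 × 0.4808)).
= √(119,394,000 / 2.7067) ≈ 6641.539.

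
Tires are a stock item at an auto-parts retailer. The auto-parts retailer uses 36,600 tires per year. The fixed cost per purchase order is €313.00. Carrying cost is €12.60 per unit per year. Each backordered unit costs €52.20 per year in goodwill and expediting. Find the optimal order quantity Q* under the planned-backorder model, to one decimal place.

With planned backorders, Q* = √(2DS/H) · √((H+B)/B).
√(2DS/H) = √(2 × 36,600 × 313 / 12.6) = 1348.474.
√((H+B)/B) = √((12.6+52.2)/52.2) = 1.1142.
Q* ≈ 1502.432.

Q* ≈ 1,502.4 tires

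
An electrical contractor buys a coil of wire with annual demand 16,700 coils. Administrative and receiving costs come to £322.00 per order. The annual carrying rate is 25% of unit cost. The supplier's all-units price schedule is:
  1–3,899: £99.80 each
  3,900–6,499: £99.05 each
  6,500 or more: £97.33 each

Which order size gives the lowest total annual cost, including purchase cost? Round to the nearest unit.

Holding cost per unit per year at price C is H = 0.25·C.
For each price level, check whether its EOQ is feasible; otherwise the best quantity at that price is the breakpoint.
EOQ at £99.80 = 656.5 (feasible in tier 1): TC = 16,700×£99.80 + (16,700/656.5)×322 + (656.5/2)×0.25×£99.80 = £1,683,040.85.
EOQ at £99.05 = 659.0 < 3900, so use break Q=3900: TC = 16,700×£99.05 + (16,700/3900.0)×322 + (3900.0/2)×0.25×£99.05 = £1,703,800.70.
EOQ at £97.33 = 664.8 < 6500, so use break Q=6500: TC = 16,700×£97.33 + (16,700/6500.0)×322 + (6500.0/2)×0.25×£97.33 = £1,705,318.92.
Lowest total cost is £1,683,040.85 at Q = 656.5.

Q* ≈ 657 coils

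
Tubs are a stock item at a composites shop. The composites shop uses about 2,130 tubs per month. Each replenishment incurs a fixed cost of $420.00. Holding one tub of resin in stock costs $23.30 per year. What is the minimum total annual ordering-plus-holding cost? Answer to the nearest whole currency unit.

TC* ≈ $22,366

Annual demand D = 2,130 × 12 = 25,560.
Q* = √(2DS/H) = √(2 × 25,560 × 420 / 23.3) ≈ 959.94.
At Q*, ordering cost (D/Q*)S equals holding cost (Q*/2)H, each = √(DSH/2).
Minimum total = √(2DSH) = √(2 × 25,560 × 420 × 23.3) ≈ 22366.500.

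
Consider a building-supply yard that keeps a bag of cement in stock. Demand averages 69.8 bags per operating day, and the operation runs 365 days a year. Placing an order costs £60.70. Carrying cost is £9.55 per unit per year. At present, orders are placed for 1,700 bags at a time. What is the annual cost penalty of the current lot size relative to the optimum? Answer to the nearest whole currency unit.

Annual demand D = 69.8 × 365 = 25,477.
EOQ = √(2DS/H) = √(2 × 25,477 × 60.7 / 9.55) ≈ 569.09.
Cost at Q* = (D/Q*)S + (Q*/2)H = √(2DSH) ≈ £5,434.82.
Cost at Q = 1,700: (25,477/1,700)×60.7 + (1,700/2)×9.55 = £909.68 + £8,117.50 = £9,027.18.
Excess = £9,027.18 − £5,434.82 = £3,592.36.

Extra cost ≈ £3,592 per year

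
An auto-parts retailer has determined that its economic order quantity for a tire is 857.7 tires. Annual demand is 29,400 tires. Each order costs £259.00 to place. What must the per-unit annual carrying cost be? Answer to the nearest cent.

H ≈ £20.70

Squaring Q* = √(2DS/H) gives Q*² = 2DS/H.
From Q* = √(2DS/H): H = 2DS / Q*² = 2 × 29,400 × 259 / 857.7² = 20.7017.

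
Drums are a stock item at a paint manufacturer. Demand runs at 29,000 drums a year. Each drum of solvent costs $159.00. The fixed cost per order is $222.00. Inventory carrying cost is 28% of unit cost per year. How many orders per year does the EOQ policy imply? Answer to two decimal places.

N ≈ 53.92 orders per year

Holding cost H = 0.28 × $159.00 = $44.5200 per unit per year.
Q* = √(2DS/H) = √(2 × 29,000 × 222 / 44.52) ≈ 537.79.
Orders per year = D / Q* = 29,000 / 537.79 ≈ 53.924.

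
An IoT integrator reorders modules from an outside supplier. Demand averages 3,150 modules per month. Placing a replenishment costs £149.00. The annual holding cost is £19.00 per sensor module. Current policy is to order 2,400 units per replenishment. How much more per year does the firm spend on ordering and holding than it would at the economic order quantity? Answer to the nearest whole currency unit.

Annual demand D = 3,150 × 12 = 37,800.
EOQ = √(2DS/H) = √(2 × 37,800 × 149 / 19) ≈ 769.98.
Cost at Q* = (D/Q*)S + (Q*/2)H = √(2DSH) ≈ £14,629.55.
Cost at Q = 2,400: (37,800/2,400)×149 + (2,400/2)×19 = £2,346.75 + £22,800.00 = £25,146.75.
Excess = £25,146.75 − £14,629.55 = £10,517.20.

Extra cost ≈ £10,517 per year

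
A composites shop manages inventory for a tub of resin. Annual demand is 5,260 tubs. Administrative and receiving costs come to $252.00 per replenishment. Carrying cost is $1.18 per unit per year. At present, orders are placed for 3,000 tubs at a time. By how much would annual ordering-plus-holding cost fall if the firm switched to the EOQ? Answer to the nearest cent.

EOQ = √(2DS/H) = √(2 × 5,260 × 252 / 1.18) ≈ 1498.88.
Cost at Q* = (D/Q*)S + (Q*/2)H = √(2DSH) ≈ $1,768.68.
Cost at Q = 3,000: (5,260/3,000)×252 + (3,000/2)×1.18 = $441.84 + $1,770.00 = $2,211.84.
Excess = $2,211.84 − $1,768.68 = $443.16.

Extra cost ≈ $443.16 per year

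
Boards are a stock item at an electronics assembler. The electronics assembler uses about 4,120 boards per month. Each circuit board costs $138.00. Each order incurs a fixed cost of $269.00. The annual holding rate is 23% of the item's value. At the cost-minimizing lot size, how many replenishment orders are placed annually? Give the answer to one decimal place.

Annual demand D = 4,120 × 12 = 49,440.
Holding cost H = 0.23 × $138.00 = $31.7400 per unit per year.
EOQ = √(2DS/H) = √(2 × 49,440 × 269 / 31.74) ≈ 915.43.
Orders per year = D / Q* = 49,440 / 915.43 ≈ 54.007.

N ≈ 54.0 orders per year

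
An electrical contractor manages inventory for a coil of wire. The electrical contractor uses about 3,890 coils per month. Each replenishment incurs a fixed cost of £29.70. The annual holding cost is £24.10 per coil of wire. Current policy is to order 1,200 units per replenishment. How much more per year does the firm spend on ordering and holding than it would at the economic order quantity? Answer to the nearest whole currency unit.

Extra cost ≈ £7,441 per year

Annual demand D = 3,890 × 12 = 46,680.
EOQ = √(2DS/H) = √(2 × 46,680 × 29.7 / 24.1) ≈ 339.20.
Cost at Q* = (D/Q*)S + (Q*/2)H = √(2DSH) ≈ £8,174.61.
Cost at Q = 1,200: (46,680/1,200)×29.7 + (1,200/2)×24.1 = £1,155.33 + £14,460.00 = £15,615.33.
Excess = £15,615.33 − £8,174.61 = £7,440.72.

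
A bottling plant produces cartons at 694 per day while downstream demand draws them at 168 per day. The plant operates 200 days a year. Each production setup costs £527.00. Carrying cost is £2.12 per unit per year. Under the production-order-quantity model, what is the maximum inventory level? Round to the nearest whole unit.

Annual demand D = 168 × 200 = 33,600.
Production build-up factor (1 − d/p) = 1 − 168/694 = 0.7579.
Q* = √(2DS / (H(1 − d/p))) = √(2 × 33,600 × 527 / (2.12 × 0.7579)).
= √(35,414,400 / 1.6068) ≈ 4694.711.
Maximum inventory = Q*(1 − d/p) = 4694.711 × 0.7579 ≈ 3558.239.

I_max ≈ 3,558 cartons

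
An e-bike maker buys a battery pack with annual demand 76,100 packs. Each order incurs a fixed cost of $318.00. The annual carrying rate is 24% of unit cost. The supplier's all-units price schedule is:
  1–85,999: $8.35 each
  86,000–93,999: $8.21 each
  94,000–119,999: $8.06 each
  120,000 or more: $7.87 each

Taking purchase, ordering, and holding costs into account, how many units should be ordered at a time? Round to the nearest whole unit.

Q* ≈ 4,914 packs

Holding cost per unit per year at price C is H = 0.24·C.
For each price level, check whether its EOQ is feasible; otherwise the best quantity at that price is the breakpoint.
EOQ at $8.35 = 4914.4 (feasible in tier 1): TC = 76,100×$8.35 + (76,100/4914.4)×318 + (4914.4/2)×0.24×$8.35 = $645,283.49.
EOQ at $8.21 = 4956.1 < 86000, so use break Q=86000: TC = 76,100×$8.21 + (76,100/86000.0)×318 + (86000.0/2)×0.24×$8.21 = $709,789.59.
EOQ at $8.06 = 5002.0 < 94000, so use break Q=94000: TC = 76,100×$8.06 + (76,100/94000.0)×318 + (94000.0/2)×0.24×$8.06 = $704,540.24.
EOQ at $7.87 = 5062.1 < 120000, so use break Q=120000: TC = 76,100×$7.87 + (76,100/120000.0)×318 + (120000.0/2)×0.24×$7.87 = $712,436.67.
Lowest total cost is $645,283.49 at Q = 4914.4.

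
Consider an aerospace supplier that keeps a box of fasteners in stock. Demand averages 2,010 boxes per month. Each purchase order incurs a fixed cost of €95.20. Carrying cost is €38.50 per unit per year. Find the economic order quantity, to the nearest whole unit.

Annual demand D = 2,010 × 12 = 24,120.
EOQ = √(2DS / H) = √(2 × 24,120 × 95.2 / 38.5).
= √(4,592,448 / 38.5) = √119,284.3636 ≈ 345.376.

Q* ≈ 345 boxes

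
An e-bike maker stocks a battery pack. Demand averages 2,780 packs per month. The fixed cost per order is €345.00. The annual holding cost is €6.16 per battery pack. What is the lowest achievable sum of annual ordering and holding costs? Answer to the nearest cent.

TC* ≈ €11,907.70

Annual demand D = 2,780 × 12 = 33,360.
The optimal lot size = √(2DS/H) = √(2 × 33,360 × 345 / 6.16) ≈ 1933.07.
At Q*, ordering cost (D/Q*)S equals holding cost (Q*/2)H, each = √(DSH/2).
Minimum total = √(2DSH) = √(2 × 33,360 × 345 × 6.16) ≈ 11907.701.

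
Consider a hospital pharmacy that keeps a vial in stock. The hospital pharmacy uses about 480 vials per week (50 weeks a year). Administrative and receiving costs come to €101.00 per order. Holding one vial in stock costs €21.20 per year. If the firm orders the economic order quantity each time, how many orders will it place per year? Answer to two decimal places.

N ≈ 50.19 orders per year

Annual demand D = 480 × 50 = 24,000.
EOQ = √(2DS/H) = √(2 × 24,000 × 101 / 21.2) ≈ 478.20.
Orders per year = D / Q* = 24,000 / 478.20 ≈ 50.188.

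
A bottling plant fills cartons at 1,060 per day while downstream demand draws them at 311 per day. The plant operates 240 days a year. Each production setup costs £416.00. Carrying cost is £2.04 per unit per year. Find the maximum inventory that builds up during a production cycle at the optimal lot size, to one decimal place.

Annual demand D = 311 × 240 = 74,640.
Production build-up factor (1 − d/p) = 1 − 311/1,060 = 0.7066.
Q* = √(2DS / (H(1 − d/p))) = √(2 × 74,640 × 416 / (2.04 × 0.7066)).
= √(62,100,480 / 1.4415) ≈ 6563.635.
Maximum inventory = Q*(1 − d/p) = 6563.635 × 0.7066 ≈ 4637.889.

I_max ≈ 4,637.9 cartons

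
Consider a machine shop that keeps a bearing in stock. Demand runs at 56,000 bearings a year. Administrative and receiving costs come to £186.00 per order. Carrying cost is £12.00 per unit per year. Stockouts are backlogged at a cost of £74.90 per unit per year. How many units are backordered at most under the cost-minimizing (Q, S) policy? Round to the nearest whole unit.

S* ≈ 196 bearings

With planned backorders, Q* = √(2DS/H) · √((H+B)/B).
√(2DS/H) = √(2 × 56,000 × 186 / 12) = 1317.574.
√((H+B)/B) = √((12+74.9)/74.9) = 1.0771.
Q* ≈ 1419.201.
S* = Q* · H/(H+B) = 1419.201 × 12/86.9 ≈ 195.977.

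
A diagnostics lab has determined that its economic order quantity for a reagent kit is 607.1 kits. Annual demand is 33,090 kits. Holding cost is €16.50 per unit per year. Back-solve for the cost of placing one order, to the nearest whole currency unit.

S ≈ €92

Invert the EOQ relation Q*² = 2DS/H.
From Q* = √(2DS/H): S = Q*²H / (2D) = 607.1² × 16.5 / (2 × 33,090) = 91.8920.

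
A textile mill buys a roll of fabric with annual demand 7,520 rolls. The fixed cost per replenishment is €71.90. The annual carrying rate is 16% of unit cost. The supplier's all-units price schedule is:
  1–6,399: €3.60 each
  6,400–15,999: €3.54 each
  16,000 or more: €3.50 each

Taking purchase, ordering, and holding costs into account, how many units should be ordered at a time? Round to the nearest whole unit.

Holding cost per unit per year at price C is H = 0.16·C.
Candidates are each tier's EOQ (if it falls in that tier) and each price-break quantity.
EOQ at €3.60 = 1370.2 (feasible in tier 1): TC = 7,520×€3.60 + (7,520/1370.2)×71.9 + (1370.2/2)×0.16×€3.60 = €27,861.22.
EOQ at €3.54 = 1381.7 < 6400, so use break Q=6400: TC = 7,520×€3.54 + (7,520/6400.0)×71.9 + (6400.0/2)×0.16×€3.54 = €28,517.76.
EOQ at €3.50 = 1389.6 < 16000, so use break Q=16000: TC = 7,520×€3.50 + (7,520/16000.0)×71.9 + (16000.0/2)×0.16×€3.50 = €30,833.79.
Lowest total cost is €27,861.22 at Q = 1370.2.

Q* ≈ 1,370 rolls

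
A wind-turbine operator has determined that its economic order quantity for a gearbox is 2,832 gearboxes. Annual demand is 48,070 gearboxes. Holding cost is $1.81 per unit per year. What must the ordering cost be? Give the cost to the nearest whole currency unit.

Squaring Q* = √(2DS/H) gives Q*² = 2DS/H.
From Q* = √(2DS/H): S = Q*²H / (2D) = 2,832² × 1.81 / (2 × 48,070) = 150.9944.

S ≈ $151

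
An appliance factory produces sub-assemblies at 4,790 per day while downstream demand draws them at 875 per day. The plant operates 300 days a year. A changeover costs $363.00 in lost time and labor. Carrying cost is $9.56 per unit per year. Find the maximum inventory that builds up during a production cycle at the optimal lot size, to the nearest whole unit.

I_max ≈ 4,036 sub-assemblies

Annual demand D = 875 × 300 = 262,500.
Production build-up factor (1 − d/p) = 1 − 875/4,790 = 0.8173.
Q* = √(2DS / (H(1 − d/p))) = √(2 × 262,500 × 363 / (9.56 × 0.8173)).
= √(190,575,000 / 7.8137) ≈ 4938.623.
Maximum inventory = Q*(1 − d/p) = 4938.623 × 0.8173 ≈ 4036.474.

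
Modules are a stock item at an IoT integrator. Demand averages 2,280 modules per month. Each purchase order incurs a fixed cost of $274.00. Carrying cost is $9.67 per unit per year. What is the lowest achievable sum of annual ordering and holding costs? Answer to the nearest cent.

TC* ≈ $12,040.97

Annual demand D = 2,280 × 12 = 27,360.
Q* = √(2DS/H) = √(2 × 27,360 × 274 / 9.67) ≈ 1245.19.
At Q*, ordering cost (D/Q*)S equals holding cost (Q*/2)H, each = √(DSH/2).
Minimum total = √(2DSH) = √(2 × 27,360 × 274 × 9.67) ≈ 12040.972.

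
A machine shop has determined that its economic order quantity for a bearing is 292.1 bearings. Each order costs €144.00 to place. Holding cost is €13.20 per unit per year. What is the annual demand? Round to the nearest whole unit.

Invert the EOQ relation Q*² = 2DS/H.
From Q* = √(2DS/H): D = Q*²H / (2S) = 292.1² × 13.2 / (2 × 144) = 3910.610.

D ≈ 3,911 bearings per year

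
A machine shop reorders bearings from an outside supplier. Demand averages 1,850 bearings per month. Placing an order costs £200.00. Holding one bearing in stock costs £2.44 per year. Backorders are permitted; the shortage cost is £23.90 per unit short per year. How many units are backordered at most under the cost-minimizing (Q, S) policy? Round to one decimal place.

S* ≈ 185.5 bearings

Annual demand D = 1,850 × 12 = 22,200.
With planned backorders, Q* = √(2DS/H) · √((H+B)/B).
√(2DS/H) = √(2 × 22,200 × 200 / 2.44) = 1907.707.
√((H+B)/B) = √((2.44+23.9)/23.9) = 1.0498.
Q* ≈ 2002.721.
S* = Q* · H/(H+B) = 2002.721 × 2.44/26.34 ≈ 185.522.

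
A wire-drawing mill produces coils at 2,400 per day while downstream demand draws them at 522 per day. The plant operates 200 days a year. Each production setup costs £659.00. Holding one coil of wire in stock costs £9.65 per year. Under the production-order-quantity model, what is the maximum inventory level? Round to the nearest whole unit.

Annual demand D = 522 × 200 = 104,400.
Production build-up factor (1 − d/p) = 1 − 522/2,400 = 0.7825.
Q* = √(2DS / (H(1 − d/p))) = √(2 × 104,400 × 659 / (9.65 × 0.7825)).
= √(137,599,200 / 7.5511) ≈ 4268.764.
Maximum inventory = Q*(1 − d/p) = 4268.764 × 0.7825 ≈ 3340.308.

I_max ≈ 3,340 coils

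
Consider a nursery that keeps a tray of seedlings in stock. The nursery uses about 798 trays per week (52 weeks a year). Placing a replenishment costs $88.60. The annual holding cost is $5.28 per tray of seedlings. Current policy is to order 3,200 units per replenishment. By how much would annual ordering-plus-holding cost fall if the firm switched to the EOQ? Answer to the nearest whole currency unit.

Extra cost ≈ $3,366 per year

Annual demand D = 798 × 52 = 41,496.
EOQ = √(2DS/H) = √(2 × 41,496 × 88.6 / 5.28) ≈ 1180.10.
Cost at Q* = (D/Q*)S + (Q*/2)H = √(2DSH) ≈ $6,230.92.
Cost at Q = 3,200: (41,496/3,200)×88.6 + (3,200/2)×5.28 = $1,148.92 + $8,448.00 = $9,596.92.
Excess = $9,596.92 − $6,230.92 = $3,366.00.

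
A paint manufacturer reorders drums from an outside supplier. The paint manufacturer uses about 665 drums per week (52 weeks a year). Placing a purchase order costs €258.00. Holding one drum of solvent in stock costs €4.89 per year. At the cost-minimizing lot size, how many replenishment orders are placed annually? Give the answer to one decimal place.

N ≈ 18.1 orders per year

Annual demand D = 665 × 52 = 34,580.
Q* = √(2DS/H) = √(2 × 34,580 × 258 / 4.89) ≈ 1910.22.
Orders per year = D / Q* = 34,580 / 1910.22 ≈ 18.103.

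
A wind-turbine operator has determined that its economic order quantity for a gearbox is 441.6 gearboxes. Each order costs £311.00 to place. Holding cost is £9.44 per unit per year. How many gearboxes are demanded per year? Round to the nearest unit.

Squaring Q* = √(2DS/H) gives Q*² = 2DS/H.
From Q* = √(2DS/H): D = Q*²H / (2S) = 441.6² × 9.44 / (2 × 311) = 2959.646.

D ≈ 2,960 gearboxes per year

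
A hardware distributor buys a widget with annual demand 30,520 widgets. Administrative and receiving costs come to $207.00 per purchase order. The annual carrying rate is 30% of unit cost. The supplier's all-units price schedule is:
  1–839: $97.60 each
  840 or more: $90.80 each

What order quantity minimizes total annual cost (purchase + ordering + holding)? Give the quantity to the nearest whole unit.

Holding cost per unit per year at price C is H = 0.30·C.
Evaluate total cost at each tier's feasible EOQ or, if the EOQ is below the tier, at the tier's minimum quantity.
EOQ at $97.60 = 656.9 (feasible in tier 1): TC = 30,520×$97.60 + (30,520/656.9)×207 + (656.9/2)×0.30×$97.60 = $2,997,986.37.
EOQ at $90.80 = 681.1 < 840, so use break Q=840: TC = 30,520×$90.80 + (30,520/840.0)×207 + (840.0/2)×0.30×$90.80 = $2,790,177.80.
Lowest total cost is $2,790,177.80 at Q = 840.0.

Q* ≈ 840 widgets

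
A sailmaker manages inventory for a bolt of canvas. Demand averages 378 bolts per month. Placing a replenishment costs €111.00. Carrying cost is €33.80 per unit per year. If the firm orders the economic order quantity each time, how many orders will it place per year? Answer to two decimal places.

Annual demand D = 378 × 12 = 4,536.
Q* = √(2DS/H) = √(2 × 4,536 × 111 / 33.8) ≈ 172.61.
Orders per year = D / Q* = 4,536 / 172.61 ≈ 26.280.

N ≈ 26.28 orders per year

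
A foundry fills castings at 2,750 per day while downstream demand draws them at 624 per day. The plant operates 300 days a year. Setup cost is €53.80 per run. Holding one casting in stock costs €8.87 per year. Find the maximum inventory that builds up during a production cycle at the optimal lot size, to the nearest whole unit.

Annual demand D = 624 × 300 = 187,200.
Production build-up factor (1 − d/p) = 1 − 624/2,750 = 0.7731.
Q* = √(2DS / (H(1 − d/p))) = √(2 × 187,200 × 53.8 / (8.87 × 0.7731)).
= √(20,142,720 / 6.8573) ≈ 1713.886.
Maximum inventory = Q*(1 − d/p) = 1713.886 × 0.7731 ≈ 1324.990.

I_max ≈ 1,325 castings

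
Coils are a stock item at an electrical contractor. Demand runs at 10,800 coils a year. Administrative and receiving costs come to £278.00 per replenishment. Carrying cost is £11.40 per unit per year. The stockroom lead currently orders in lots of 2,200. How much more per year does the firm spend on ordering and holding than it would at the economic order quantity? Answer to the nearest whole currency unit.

EOQ = √(2DS/H) = √(2 × 10,800 × 278 / 11.4) ≈ 725.77.
Cost at Q* = (D/Q*)S + (Q*/2)H = √(2DSH) ≈ £8,273.74.
Cost at Q = 2,200: (10,800/2,200)×278 + (2,200/2)×11.4 = £1,364.73 + £12,540.00 = £13,904.73.
Excess = £13,904.73 − £8,273.74 = £5,630.99.

Extra cost ≈ £5,631 per year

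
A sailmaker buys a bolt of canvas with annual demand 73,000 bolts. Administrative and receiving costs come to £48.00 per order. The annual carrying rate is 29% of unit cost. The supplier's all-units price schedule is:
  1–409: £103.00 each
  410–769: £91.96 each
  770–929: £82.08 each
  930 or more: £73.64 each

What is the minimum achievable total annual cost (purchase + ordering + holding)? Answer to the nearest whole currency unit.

Holding cost per unit per year at price C is H = 0.29·C.
Evaluate total cost at each tier's feasible EOQ or, if the EOQ is below the tier, at the tier's minimum quantity.
Tier 1 (£103.00): EOQ = 484.4 exceeds tier's upper bound 409, so this tier is dominated.
EOQ at £91.96 = 512.6 (feasible in tier 2): TC = 73,000×£91.96 + (73,000/512.6)×48 + (512.6/2)×0.29×£91.96 = £6,726,750.85.
EOQ at £82.08 = 542.6 < 770, so use break Q=770: TC = 73,000×£82.08 + (73,000/770.0)×48 + (770.0/2)×0.29×£82.08 = £6,005,554.88.
EOQ at £73.64 = 572.9 < 930, so use break Q=930: TC = 73,000×£73.64 + (73,000/930.0)×48 + (930.0/2)×0.29×£73.64 = £5,389,418.10.
Lowest total cost among the candidates is at Q = 930.0.

TC* ≈ £5,389,418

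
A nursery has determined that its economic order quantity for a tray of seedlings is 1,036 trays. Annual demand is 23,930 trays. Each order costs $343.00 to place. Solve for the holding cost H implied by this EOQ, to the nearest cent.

H ≈ $15.29

Squaring Q* = √(2DS/H) gives Q*² = 2DS/H.
From Q* = √(2DS/H): H = 2DS / Q*² = 2 × 23,930 × 343 / 1,036² = 15.2949.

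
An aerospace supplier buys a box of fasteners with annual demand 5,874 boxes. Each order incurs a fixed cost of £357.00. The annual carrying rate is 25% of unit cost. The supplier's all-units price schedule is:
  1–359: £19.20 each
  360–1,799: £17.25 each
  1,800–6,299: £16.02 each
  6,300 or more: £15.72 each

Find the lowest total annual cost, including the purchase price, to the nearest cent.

Holding cost per unit per year at price C is H = 0.25·C.
For each price level, check whether its EOQ is feasible; otherwise the best quantity at that price is the breakpoint.
Tier 1 (£19.20): EOQ = 934.7 exceeds tier's upper bound 359, so this tier is dominated.
EOQ at £17.25 = 986.2 (feasible in tier 2): TC = 5,874×£17.25 + (5,874/986.2)×357 + (986.2/2)×0.25×£17.25 = £105,579.36.
EOQ at £16.02 = 1023.3 < 1800, so use break Q=1800: TC = 5,874×£16.02 + (5,874/1800.0)×357 + (1800.0/2)×0.25×£16.02 = £98,870.99.
EOQ at £15.72 = 1033.0 < 6300, so use break Q=6300: TC = 5,874×£15.72 + (5,874/6300.0)×357 + (6300.0/2)×0.25×£15.72 = £105,051.64.
Lowest total cost among the candidates is at Q = 1800.0.

TC* ≈ £98,870.99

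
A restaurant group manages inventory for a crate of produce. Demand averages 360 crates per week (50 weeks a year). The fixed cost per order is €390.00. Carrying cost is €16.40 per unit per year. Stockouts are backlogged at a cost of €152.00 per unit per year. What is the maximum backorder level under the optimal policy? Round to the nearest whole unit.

Annual demand D = 360 × 50 = 18,000.
With planned backorders, Q* = √(2DS/H) · √((H+B)/B).
√(2DS/H) = √(2 × 18,000 × 390 / 16.4) = 925.255.
√((H+B)/B) = √((16.4+152)/152) = 1.0526.
Q* ≈ 973.892.
S* = Q* · H/(H+B) = 973.892 × 16.4/168.4 ≈ 94.845.

S* ≈ 95 crates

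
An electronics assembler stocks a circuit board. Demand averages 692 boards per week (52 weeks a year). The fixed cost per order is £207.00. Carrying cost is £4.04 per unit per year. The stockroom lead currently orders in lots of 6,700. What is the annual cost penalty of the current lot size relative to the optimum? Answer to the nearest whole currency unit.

Extra cost ≈ £6,888 per year

Annual demand D = 692 × 52 = 35,984.
EOQ = √(2DS/H) = √(2 × 35,984 × 207 / 4.04) ≈ 1920.28.
Cost at Q* = (D/Q*)S + (Q*/2)H = √(2DSH) ≈ £7,757.92.
Cost at Q = 6,700: (35,984/6,700)×207 + (6,700/2)×4.04 = £1,111.74 + £13,534.00 = £14,645.74.
Excess = £14,645.74 − £7,757.92 = £6,887.82.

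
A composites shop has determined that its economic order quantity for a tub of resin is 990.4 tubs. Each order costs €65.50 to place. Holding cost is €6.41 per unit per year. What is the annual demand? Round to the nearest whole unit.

D ≈ 47,996 tubs per year

The basic EOQ model gives Q* = √(2DS/H); rearrange for the unknown.
From Q* = √(2DS/H): D = Q*²H / (2S) = 990.4² × 6.41 / (2 × 65.5) = 47996.326.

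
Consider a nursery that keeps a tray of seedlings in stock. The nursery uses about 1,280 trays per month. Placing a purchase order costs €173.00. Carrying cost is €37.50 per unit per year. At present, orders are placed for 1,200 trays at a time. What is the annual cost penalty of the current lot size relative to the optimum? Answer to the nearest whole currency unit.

Annual demand D = 1,280 × 12 = 15,360.
EOQ = √(2DS/H) = √(2 × 15,360 × 173 / 37.5) ≈ 376.46.
Cost at Q* = (D/Q*)S + (Q*/2)H = √(2DSH) ≈ €14,117.22.
Cost at Q = 1,200: (15,360/1,200)×173 + (1,200/2)×37.5 = €2,214.40 + €22,500.00 = €24,714.40.
Excess = €24,714.40 − €14,117.22 = €10,597.18.

Extra cost ≈ €10,597 per year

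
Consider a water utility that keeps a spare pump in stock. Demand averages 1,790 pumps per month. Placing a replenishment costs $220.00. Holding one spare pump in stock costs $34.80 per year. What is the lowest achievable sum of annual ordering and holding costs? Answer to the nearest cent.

TC* ≈ $18,135.65

Annual demand D = 1,790 × 12 = 21,480.
EOQ = √(2DS/H) = √(2 × 21,480 × 220 / 34.8) ≈ 521.14.
At the optimum the two cost components are equal, so total cost = 2·(Q*/2)H = Q*·H.
Minimum total = √(2DSH) = √(2 × 21,480 × 220 × 34.8) ≈ 18135.649.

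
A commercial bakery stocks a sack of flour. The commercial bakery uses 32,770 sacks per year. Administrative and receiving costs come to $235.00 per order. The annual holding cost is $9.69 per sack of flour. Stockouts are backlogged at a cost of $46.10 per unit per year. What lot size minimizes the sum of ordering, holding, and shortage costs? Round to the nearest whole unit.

Q* ≈ 1,387 sacks

With planned backorders, Q* = √(2DS/H) · √((H+B)/B).
√(2DS/H) = √(2 × 32,770 × 235 / 9.69) = 1260.739.
√((H+B)/B) = √((9.69+46.1)/46.1) = 1.1001.
Q* ≈ 1386.925.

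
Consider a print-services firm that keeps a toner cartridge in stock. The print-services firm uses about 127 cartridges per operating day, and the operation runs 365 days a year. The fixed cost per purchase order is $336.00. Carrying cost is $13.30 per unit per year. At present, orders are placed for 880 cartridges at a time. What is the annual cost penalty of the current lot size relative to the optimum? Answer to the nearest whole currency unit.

Annual demand D = 127 × 365 = 46,355.
EOQ = √(2DS/H) = √(2 × 46,355 × 336 / 13.3) ≈ 1530.41.
Cost at Q* = (D/Q*)S + (Q*/2)H = √(2DSH) ≈ $20,354.42.
Cost at Q = 880: (46,355/880)×336 + (880/2)×13.3 = $17,699.18 + $5,852.00 = $23,551.18.
Excess = $23,551.18 − $20,354.42 = $3,196.76.

Extra cost ≈ $3,197 per year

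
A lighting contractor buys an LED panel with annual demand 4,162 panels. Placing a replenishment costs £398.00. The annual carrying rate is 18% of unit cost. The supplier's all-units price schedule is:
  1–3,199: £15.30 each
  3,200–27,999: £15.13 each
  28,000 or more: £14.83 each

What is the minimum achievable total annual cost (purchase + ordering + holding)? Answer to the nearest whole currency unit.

Holding cost per unit per year at price C is H = 0.18·C.
For each price level, check whether its EOQ is feasible; otherwise the best quantity at that price is the breakpoint.
EOQ at £15.30 = 1096.8 (feasible in tier 1): TC = 4,162×£15.30 + (4,162/1096.8)×398 + (1096.8/2)×0.18×£15.30 = £66,699.17.
EOQ at £15.13 = 1102.9 < 3200, so use break Q=3200: TC = 4,162×£15.13 + (4,162/3200.0)×398 + (3200.0/2)×0.18×£15.13 = £67,846.15.
EOQ at £14.83 = 1114.0 < 28000, so use break Q=28000: TC = 4,162×£14.83 + (4,162/28000.0)×398 + (28000.0/2)×0.18×£14.83 = £99,153.22.
Lowest total cost among the candidates is at Q = 1096.8.

TC* ≈ £66,699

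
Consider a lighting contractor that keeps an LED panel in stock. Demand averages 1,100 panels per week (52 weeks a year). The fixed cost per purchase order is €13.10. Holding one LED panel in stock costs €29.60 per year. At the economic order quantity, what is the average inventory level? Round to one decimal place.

Annual demand D = 1,100 × 52 = 57,200.
Q* = √(2DS/H) = √(2 × 57,200 × 13.1 / 29.6) ≈ 225.01.
Average inventory = Q*/2 ≈ 225.01 / 2 = 112.505.

Average inventory ≈ 112.5 panels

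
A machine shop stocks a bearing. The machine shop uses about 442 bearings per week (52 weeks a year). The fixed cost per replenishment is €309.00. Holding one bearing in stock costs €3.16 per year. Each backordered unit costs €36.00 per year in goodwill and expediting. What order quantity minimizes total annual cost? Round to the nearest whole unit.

Q* ≈ 2,211 bearings

Annual demand D = 442 × 52 = 22,984.
With planned backorders, Q* = √(2DS/H) · √((H+B)/B).
√(2DS/H) = √(2 × 22,984 × 309 / 3.16) = 2120.135.
√((H+B)/B) = √((3.16+36)/36) = 1.0430.
Q* ≈ 2211.228.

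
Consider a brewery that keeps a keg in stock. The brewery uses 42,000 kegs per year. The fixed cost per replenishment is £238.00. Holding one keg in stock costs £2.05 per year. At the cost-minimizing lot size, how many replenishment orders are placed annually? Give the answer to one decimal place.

EOQ = √(2DS/H) = √(2 × 42,000 × 238 / 2.05) ≈ 3122.85.
Orders per year = D / Q* = 42,000 / 3122.85 ≈ 13.449.

N ≈ 13.4 orders per year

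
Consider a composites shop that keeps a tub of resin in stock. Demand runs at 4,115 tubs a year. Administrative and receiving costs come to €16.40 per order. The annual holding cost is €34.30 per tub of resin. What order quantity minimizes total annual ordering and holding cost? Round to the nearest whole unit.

EOQ = √(2DS / H) = √(2 × 4,115 × 16.4 / 34.3).
= √(134,972 / 34.3) = √3,935.0437 ≈ 62.730.

Q* ≈ 63 tubs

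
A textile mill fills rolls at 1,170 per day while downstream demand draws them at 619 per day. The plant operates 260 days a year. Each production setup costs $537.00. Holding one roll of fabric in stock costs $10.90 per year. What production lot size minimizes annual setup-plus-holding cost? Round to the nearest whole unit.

Q* ≈ 5,803 rolls

Annual demand D = 619 × 260 = 160,940.
Production build-up factor (1 − d/p) = 1 − 619/1,170 = 0.4709.
Q* = √(2DS / (H(1 − d/p))) = √(2 × 160,940 × 537 / (10.9 × 0.4709)).
= √(172,849,560 / 5.1332) ≈ 5802.806.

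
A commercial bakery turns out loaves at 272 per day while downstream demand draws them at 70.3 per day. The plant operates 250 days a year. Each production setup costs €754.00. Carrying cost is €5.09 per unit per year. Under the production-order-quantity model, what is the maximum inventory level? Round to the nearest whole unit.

I_max ≈ 1,965 loaves

Annual demand D = 70.3 × 250 = 17,575.
Production build-up factor (1 − d/p) = 1 − 70.3/272 = 0.7415.
Q* = √(2DS / (H(1 − d/p))) = √(2 × 17,575 × 754 / (5.09 × 0.7415)).
= √(26,503,100 / 3.7745) ≈ 2649.848.
Maximum inventory = Q*(1 − d/p) = 2649.848 × 0.7415 ≈ 1964.979.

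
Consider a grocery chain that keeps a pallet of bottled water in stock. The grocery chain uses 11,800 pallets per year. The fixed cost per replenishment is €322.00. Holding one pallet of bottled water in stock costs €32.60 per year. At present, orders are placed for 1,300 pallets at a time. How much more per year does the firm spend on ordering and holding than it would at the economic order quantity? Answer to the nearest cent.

Extra cost ≈ €8,373.20 per year

EOQ = √(2DS/H) = √(2 × 11,800 × 322 / 32.6) ≈ 482.81.
Cost at Q* = (D/Q*)S + (Q*/2)H = √(2DSH) ≈ €15,739.57.
Cost at Q = 1,300: (11,800/1,300)×322 + (1,300/2)×32.6 = €2,922.77 + €21,190.00 = €24,112.77.
Excess = €24,112.77 − €15,739.57 = €8,373.20.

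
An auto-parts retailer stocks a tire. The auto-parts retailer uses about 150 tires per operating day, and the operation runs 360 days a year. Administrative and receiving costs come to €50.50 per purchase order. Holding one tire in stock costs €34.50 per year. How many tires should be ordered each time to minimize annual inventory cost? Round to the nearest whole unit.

Annual demand D = 150 × 360 = 54,000.
EOQ = √(2DS / H) = √(2 × 54,000 × 50.5 / 34.5).
= √(5,454,000 / 34.5) = √158,086.9565 ≈ 397.602.

Q* ≈ 398 tires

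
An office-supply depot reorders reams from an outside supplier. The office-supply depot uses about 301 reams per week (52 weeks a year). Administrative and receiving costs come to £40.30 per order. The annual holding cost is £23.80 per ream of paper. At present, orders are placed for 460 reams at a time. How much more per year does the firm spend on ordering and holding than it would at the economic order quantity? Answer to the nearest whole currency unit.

Annual demand D = 301 × 52 = 15,652.
EOQ = √(2DS/H) = √(2 × 15,652 × 40.3 / 23.8) ≈ 230.23.
Cost at Q* = (D/Q*)S + (Q*/2)H = √(2DSH) ≈ £5,479.50.
Cost at Q = 460: (15,652/460)×40.3 + (460/2)×23.8 = £1,371.25 + £5,474.00 = £6,845.25.
Excess = £6,845.25 − £5,479.50 = £1,365.75.

Extra cost ≈ £1,366 per year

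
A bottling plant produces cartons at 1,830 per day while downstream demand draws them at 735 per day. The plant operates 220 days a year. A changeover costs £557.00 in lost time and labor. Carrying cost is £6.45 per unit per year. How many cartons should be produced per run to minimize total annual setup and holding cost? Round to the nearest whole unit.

Q* ≈ 6,832 cartons

Annual demand D = 735 × 220 = 161,700.
Production build-up factor (1 − d/p) = 1 − 735/1,830 = 0.5984.
Q* = √(2DS / (H(1 − d/p))) = √(2 × 161,700 × 557 / (6.45 × 0.5984)).
= √(180,133,800 / 3.8594) ≈ 6831.817.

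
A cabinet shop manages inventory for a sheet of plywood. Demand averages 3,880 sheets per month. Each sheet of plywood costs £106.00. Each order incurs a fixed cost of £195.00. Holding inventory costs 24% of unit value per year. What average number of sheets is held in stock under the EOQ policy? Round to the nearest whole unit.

Average inventory ≈ 422 sheets

Annual demand D = 3,880 × 12 = 46,560.
Holding cost H = 0.24 × £106.00 = £25.4400 per unit per year.
EOQ = √(2DS/H) = √(2 × 46,560 × 195 / 25.44) ≈ 844.85.
Average inventory = Q*/2 ≈ 844.85 / 2 = 422.426.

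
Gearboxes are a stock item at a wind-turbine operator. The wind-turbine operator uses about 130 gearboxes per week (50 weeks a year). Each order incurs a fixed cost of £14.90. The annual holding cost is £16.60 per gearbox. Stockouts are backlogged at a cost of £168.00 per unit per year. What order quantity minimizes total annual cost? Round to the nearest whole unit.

Annual demand D = 130 × 50 = 6,500.
With planned backorders, Q* = √(2DS/H) · √((H+B)/B).
√(2DS/H) = √(2 × 6,500 × 14.9 / 16.6) = 108.022.
√((H+B)/B) = √((16.6+168)/168) = 1.0482.
Q* ≈ 113.233.

Q* ≈ 113 gearboxes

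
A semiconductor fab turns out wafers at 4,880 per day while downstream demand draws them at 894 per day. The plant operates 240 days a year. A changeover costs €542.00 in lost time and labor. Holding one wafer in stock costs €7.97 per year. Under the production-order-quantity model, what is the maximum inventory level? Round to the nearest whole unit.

I_max ≈ 4,882 wafers

Annual demand D = 894 × 240 = 214,560.
Production build-up factor (1 − d/p) = 1 − 894/4,880 = 0.8168.
Q* = √(2DS / (H(1 − d/p))) = √(2 × 214,560 × 542 / (7.97 × 0.8168)).
= √(232,583,040 / 6.5099) ≈ 5977.246.
Maximum inventory = Q*(1 − d/p) = 5977.246 × 0.8168 ≈ 4882.234.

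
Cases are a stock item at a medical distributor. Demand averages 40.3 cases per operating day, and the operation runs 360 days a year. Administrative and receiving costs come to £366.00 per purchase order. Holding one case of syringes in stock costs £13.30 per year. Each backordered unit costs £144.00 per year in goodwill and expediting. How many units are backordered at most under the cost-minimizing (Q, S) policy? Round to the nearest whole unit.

Annual demand D = 40.3 × 360 = 14,508.
With planned backorders, Q* = √(2DS/H) · √((H+B)/B).
√(2DS/H) = √(2 × 14,508 × 366 / 13.3) = 893.580.
√((H+B)/B) = √((13.3+144)/144) = 1.0452.
Q* ≈ 933.935.
S* = Q* · H/(H+B) = 933.935 × 13.3/157.3 ≈ 78.966.

S* ≈ 79 cases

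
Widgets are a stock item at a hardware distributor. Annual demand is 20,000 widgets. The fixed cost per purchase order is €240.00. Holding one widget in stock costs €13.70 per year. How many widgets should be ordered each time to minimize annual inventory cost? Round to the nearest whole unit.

EOQ = √(2DS / H) = √(2 × 20,000 × 240 / 13.7).
= √(9,600,000 / 13.7) = √700,729.927 ≈ 837.096.

Q* ≈ 837 widgets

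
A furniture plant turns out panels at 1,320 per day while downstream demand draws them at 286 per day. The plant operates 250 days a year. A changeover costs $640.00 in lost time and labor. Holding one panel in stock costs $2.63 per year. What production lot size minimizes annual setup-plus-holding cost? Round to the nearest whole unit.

Annual demand D = 286 × 250 = 71,500.
Production build-up factor (1 − d/p) = 1 − 286/1,320 = 0.7833.
Q* = √(2DS / (H(1 − d/p))) = √(2 × 71,500 × 640 / (2.63 × 0.7833)).
= √(91,520,000 / 2.0602) ≈ 6665.102.

Q* ≈ 6,665 panels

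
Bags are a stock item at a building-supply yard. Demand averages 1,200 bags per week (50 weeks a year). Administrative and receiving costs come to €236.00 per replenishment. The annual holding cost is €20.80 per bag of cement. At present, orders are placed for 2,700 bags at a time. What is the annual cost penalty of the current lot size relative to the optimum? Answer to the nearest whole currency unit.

Extra cost ≈ €9,054 per year

Annual demand D = 1,200 × 50 = 60,000.
EOQ = √(2DS/H) = √(2 × 60,000 × 236 / 20.8) ≈ 1166.85.
Cost at Q* = (D/Q*)S + (Q*/2)H = √(2DSH) ≈ €24,270.48.
Cost at Q = 2,700: (60,000/2,700)×236 + (2,700/2)×20.8 = €5,244.44 + €28,080.00 = €33,324.44.
Excess = €33,324.44 − €24,270.48 = €9,053.97.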